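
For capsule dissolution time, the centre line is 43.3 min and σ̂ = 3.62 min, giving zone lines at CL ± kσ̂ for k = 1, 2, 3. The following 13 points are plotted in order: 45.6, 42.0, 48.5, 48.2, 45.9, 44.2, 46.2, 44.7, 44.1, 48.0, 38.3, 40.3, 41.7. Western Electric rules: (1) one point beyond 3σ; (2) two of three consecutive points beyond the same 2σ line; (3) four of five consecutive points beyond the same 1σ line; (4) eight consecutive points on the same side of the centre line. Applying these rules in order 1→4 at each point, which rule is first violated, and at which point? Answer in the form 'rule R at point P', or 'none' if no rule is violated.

Zone of each point (C = within 1σ̂, B = 1σ̂–2σ̂, A = 2σ̂–3σ̂, * = beyond 3σ̂; sign = side of CL): 1:+C, 2:-C, 3:+B, 4:+B, 5:+C, 6:+C, 7:+C, 8:+C, 9:+C, 10:+B, 11:-B, 12:-C, 13:-C
Rule 4 (eight consecutive points on the same side of the centre line) is satisfied at point 10.

rule 4 at point 10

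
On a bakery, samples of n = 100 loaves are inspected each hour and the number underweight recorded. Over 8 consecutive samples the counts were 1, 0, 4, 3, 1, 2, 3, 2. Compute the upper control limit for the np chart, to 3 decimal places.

p̄ = Σdᵢ / (k·n) = 16 / (8 × 100) = 0.02000
UCL = np̄ + 3·√(np̄(1−p̄)) = 2.0000 + 3 × √(2.0000×0.98000) = 2.0000 + 3 × 1.4000 = 6.2000

6.200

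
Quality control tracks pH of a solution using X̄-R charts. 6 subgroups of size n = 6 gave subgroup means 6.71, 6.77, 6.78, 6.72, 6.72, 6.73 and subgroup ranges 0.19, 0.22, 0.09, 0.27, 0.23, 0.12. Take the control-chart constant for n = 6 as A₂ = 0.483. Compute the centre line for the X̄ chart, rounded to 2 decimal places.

X̄̄ = (6.71 + 6.77 + 6.78 + 6.72 + 6.72 + 6.73) / 6 = 40.4300 / 6 = 6.7383
CL = X̄̄ = 6.7383

6.74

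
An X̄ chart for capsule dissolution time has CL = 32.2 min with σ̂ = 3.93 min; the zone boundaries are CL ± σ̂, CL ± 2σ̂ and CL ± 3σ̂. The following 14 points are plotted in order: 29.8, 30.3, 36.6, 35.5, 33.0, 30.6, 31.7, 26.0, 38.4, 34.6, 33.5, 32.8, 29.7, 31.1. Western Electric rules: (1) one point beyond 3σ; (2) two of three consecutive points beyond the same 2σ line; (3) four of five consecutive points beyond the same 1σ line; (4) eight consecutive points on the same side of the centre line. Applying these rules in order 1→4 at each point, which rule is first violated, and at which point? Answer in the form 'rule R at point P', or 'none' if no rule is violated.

Zone of each point (C = within 1σ̂, B = 1σ̂–2σ̂, A = 2σ̂–3σ̂, * = beyond 3σ̂; sign = side of CL): 1:-C, 2:-C, 3:+B, 4:+C, 5:+C, 6:-C, 7:-C, 8:-B, 9:+B, 10:+C, 11:+C, 12:+C, 13:-C, 14:-C
No rule fires across all 14 points.

none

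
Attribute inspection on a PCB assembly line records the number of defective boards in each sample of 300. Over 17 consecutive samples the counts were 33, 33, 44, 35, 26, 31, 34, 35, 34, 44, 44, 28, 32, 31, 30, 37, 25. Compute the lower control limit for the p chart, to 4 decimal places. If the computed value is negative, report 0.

p̄ = Σdᵢ / (k·n) = 576 / (17 × 300) = 0.11294
LCL = p̄ − 3·√(p̄(1−p̄)/n) = 0.11294 − 3 × 0.01827 = 0.05812

0.0581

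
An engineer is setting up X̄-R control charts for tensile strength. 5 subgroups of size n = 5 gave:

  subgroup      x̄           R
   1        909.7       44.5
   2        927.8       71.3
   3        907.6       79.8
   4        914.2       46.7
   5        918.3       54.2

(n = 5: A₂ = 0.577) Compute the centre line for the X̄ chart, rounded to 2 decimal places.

915.52

X̄̄ = (909.7 + 927.8 + 907.6 + 914.2 + 918.3) / 5 = 4577.6000 / 5 = 915.5200
CL = X̄̄ = 915.5200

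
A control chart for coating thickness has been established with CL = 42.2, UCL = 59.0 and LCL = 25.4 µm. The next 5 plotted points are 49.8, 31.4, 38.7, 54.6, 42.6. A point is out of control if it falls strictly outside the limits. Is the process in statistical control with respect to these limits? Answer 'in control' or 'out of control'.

All 5 points lie within [25.4, 59.0].

in control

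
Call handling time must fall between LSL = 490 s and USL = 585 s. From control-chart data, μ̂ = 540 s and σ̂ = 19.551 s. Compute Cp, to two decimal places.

Cp = (USL − LSL) / (6σ̂) = (585 − 490) / (6 × 19.551) = 95.0000 / 117.3060 = 0.8098

0.81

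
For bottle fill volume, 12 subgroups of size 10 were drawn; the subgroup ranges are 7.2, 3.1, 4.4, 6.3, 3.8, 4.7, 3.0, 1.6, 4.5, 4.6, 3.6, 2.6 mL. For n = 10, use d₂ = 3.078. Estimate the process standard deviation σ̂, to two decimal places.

1.34

R̄ = (7.2 + 3.1 + 4.4 + 6.3 + 3.8 + 4.7 + 3.0 + 1.6 + 4.5 + 4.6 + 3.6 + 2.6) / 12 = 4.1167
σ̂ = R̄ / d₂ = 4.1167 / 3.078 = 1.3374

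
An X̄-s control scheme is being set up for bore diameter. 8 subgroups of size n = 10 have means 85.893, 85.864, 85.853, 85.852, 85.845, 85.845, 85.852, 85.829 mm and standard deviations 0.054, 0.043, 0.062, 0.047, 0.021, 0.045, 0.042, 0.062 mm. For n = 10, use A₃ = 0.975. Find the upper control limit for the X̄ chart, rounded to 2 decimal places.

85.90

X̄̄ = (85.893 + 85.864 + 85.853 + 85.852 + 85.845 + 85.845 + 85.852 + 85.829) / 8 = 85.8541
s̄ = (0.054 + 0.043 + 0.062 + 0.047 + 0.021 + 0.045 + 0.042 + 0.062) / 8 = 0.0470
UCL = X̄̄ + A₃·s̄ = 85.8541 + 0.975 × 0.0470 = 85.8999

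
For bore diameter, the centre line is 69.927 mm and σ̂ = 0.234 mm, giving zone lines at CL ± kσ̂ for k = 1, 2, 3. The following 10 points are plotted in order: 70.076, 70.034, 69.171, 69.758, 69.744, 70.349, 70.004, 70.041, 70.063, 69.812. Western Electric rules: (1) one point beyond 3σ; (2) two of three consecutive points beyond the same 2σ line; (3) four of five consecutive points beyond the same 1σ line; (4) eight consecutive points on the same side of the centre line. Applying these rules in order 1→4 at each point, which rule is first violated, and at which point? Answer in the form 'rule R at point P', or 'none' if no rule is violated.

rule 1 at point 3

Zone of each point (C = within 1σ̂, B = 1σ̂–2σ̂, A = 2σ̂–3σ̂, * = beyond 3σ̂; sign = side of CL): 1:+C, 2:+C, 3:-*, 4:-C, 5:-C, 6:+B, 7:+C, 8:+C, 9:+C, 10:-C
Rule 1 (one point beyond the 3σ limits) is satisfied at point 3.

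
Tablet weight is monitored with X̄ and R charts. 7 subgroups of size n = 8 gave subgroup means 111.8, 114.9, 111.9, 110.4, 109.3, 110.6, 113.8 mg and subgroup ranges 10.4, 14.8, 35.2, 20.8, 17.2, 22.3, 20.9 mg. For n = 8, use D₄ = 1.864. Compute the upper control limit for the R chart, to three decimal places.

37.706

R̄ = (10.4 + 14.8 + 35.2 + 20.8 + 17.2 + 22.3 + 20.9) / 7 = 141.6000 / 7 = 20.2286
UCL_R = D₄·R̄ = 1.864 × 20.2286 = 37.7061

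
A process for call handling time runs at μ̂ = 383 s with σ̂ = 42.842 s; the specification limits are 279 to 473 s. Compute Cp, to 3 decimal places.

Cp = (USL − LSL) / (6σ̂) = (473 − 279) / (6 × 42.842) = 194.0000 / 257.0520 = 0.7547

0.755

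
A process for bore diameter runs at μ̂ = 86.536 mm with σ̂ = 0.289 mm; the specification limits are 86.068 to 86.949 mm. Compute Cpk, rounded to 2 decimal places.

0.48

Cpu = (USL − μ̂) / (3σ̂) = (86.949 − 86.536) / (3 × 0.289) = 0.4764; Cpl = (μ̂ − LSL) / (3σ̂) = (86.536 − 86.068) / (3 × 0.289) = 0.5398; Cpk = min(Cpu, Cpl) = 0.4764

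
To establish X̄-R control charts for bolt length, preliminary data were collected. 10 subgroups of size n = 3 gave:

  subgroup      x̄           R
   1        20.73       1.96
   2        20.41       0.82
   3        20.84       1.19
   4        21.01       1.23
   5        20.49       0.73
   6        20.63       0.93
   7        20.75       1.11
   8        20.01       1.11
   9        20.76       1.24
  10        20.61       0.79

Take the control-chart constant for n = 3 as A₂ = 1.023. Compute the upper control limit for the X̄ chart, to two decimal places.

21.76

X̄̄ = (20.73 + 20.41 + 20.84 + 21.01 + 20.49 + 20.63 + 20.75 + 20.01 + 20.76 + 20.61) / 10 = 206.2400 / 10 = 20.6240
R̄ = (1.96 + 0.82 + 1.19 + 1.23 + 0.73 + 0.93 + 1.11 + 1.11 + 1.24 + 0.79) / 10 = 11.1100 / 10 = 1.1110
UCL = X̄̄ + A₂·R̄ = 20.6240 + 1.023 × 1.1110 = 21.7606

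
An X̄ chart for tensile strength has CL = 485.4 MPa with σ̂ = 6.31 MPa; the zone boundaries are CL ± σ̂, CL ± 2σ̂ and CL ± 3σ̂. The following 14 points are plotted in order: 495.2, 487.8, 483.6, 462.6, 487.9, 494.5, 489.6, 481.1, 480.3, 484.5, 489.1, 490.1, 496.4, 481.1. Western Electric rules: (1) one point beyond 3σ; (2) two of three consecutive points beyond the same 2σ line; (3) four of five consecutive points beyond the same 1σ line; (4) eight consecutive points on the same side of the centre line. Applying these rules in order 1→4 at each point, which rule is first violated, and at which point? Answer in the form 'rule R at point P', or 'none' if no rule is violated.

Zone of each point (C = within 1σ̂, B = 1σ̂–2σ̂, A = 2σ̂–3σ̂, * = beyond 3σ̂; sign = side of CL): 1:+B, 2:+C, 3:-C, 4:-*, 5:+C, 6:+B, 7:+C, 8:-C, 9:-C, 10:-C, 11:+C, 12:+C, 13:+B, 14:-C
Rule 1 (one point beyond the 3σ limits) is satisfied at point 4.

rule 1 at point 4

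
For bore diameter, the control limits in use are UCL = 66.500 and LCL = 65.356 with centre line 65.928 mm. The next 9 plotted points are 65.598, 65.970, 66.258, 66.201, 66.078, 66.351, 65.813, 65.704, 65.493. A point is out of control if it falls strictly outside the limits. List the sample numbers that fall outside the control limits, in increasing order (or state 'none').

All 9 points lie within [65.356, 66.500].

none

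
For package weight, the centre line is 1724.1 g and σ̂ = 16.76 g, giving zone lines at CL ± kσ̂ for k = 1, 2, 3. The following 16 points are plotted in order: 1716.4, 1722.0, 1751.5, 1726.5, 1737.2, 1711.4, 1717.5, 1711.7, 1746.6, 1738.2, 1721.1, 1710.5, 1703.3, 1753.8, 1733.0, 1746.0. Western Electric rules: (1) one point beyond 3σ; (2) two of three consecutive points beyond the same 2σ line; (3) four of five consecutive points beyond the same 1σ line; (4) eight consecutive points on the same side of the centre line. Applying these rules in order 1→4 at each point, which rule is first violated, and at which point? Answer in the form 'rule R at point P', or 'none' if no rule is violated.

none

Zone of each point (C = within 1σ̂, B = 1σ̂–2σ̂, A = 2σ̂–3σ̂, * = beyond 3σ̂; sign = side of CL): 1:-C, 2:-C, 3:+B, 4:+C, 5:+C, 6:-C, 7:-C, 8:-C, 9:+B, 10:+C, 11:-C, 12:-C, 13:-B, 14:+B, 15:+C, 16:+B
No rule fires across all 16 points.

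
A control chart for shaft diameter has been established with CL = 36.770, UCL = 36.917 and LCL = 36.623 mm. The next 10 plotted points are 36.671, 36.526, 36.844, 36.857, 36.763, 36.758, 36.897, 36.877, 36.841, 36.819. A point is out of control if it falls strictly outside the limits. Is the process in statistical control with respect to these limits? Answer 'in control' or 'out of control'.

Compare each point to [36.623, 36.917]: sample 2 = 36.526 < LCL.

out of control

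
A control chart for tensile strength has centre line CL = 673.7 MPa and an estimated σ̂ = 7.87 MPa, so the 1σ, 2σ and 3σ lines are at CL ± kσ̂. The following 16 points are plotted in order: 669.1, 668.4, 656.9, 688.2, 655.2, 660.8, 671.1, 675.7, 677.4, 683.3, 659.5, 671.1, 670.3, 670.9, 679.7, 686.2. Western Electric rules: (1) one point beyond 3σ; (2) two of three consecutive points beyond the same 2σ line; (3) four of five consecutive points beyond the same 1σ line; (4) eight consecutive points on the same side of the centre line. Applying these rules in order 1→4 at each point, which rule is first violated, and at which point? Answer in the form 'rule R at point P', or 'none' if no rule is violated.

rule 2 at point 5

Zone of each point (C = within 1σ̂, B = 1σ̂–2σ̂, A = 2σ̂–3σ̂, * = beyond 3σ̂; sign = side of CL): 1:-C, 2:-C, 3:-A, 4:+B, 5:-A, 6:-B, 7:-C, 8:+C, 9:+C, 10:+B, 11:-B, 12:-C, 13:-C, 14:-C, 15:+C, 16:+B
Rule 2 (two of three consecutive points beyond the same 2σ limit) is satisfied at point 5.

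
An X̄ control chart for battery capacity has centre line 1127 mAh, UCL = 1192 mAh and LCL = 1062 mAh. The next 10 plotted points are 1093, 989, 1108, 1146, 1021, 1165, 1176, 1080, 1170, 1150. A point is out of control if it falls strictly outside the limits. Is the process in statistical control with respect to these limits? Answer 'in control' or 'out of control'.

out of control

Compare each point to [1062, 1192]: sample 2 = 989 < LCL; sample 5 = 1021 < LCL.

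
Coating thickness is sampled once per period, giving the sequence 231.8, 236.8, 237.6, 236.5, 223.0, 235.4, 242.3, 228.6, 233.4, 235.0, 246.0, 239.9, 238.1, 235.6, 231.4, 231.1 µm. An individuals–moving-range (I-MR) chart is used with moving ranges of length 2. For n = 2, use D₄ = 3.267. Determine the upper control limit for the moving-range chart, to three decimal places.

Moving ranges: 5.0, 0.8, 1.1, 13.5, 12.4, 6.9, 13.7, 4.8, 1.6, 11.0, 6.1, 1.8, 2.5, 4.2, 0.3; M̄R̄ = 85.7000 / 15 = 5.7133
UCL_MR = D₄·M̄R̄ = 3.267 × 5.7133 = 18.6655

18.665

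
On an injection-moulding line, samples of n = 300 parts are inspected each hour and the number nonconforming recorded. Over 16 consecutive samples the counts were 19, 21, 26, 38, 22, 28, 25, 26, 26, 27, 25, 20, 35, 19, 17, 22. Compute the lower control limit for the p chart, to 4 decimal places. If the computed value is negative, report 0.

p̄ = Σdᵢ / (k·n) = 396 / (16 × 300) = 0.08250
LCL = p̄ − 3·√(p̄(1−p̄)/n) = 0.08250 − 3 × 0.01588 = 0.03485

0.0348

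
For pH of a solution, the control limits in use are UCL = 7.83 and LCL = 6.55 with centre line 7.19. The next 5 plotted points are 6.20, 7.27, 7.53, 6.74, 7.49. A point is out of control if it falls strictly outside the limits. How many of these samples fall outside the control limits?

1

Compare each point to [6.55, 7.83]: sample 1 = 6.20 < LCL.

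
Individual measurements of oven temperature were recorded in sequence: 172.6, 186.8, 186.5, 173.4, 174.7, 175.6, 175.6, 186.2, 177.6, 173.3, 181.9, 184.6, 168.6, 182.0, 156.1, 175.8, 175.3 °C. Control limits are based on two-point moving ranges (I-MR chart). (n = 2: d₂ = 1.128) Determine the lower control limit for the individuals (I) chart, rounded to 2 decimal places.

X̄ = (172.6 + 186.8 + 186.5 + 173.4 + 174.7 + 175.6 + 175.6 + 186.2 + 177.6 + 173.3 + 181.9 + 184.6 + 168.6 + 182.0 + 156.1 + 175.8 + 175.3) / 17 = 176.8588
Moving ranges: 14.2, 0.3, 13.1, 1.3, 0.9, 0.0, 10.6, 8.6, 4.3, 8.6, 2.7, 16.0, 13.4, 25.9, 19.7, 0.5; M̄R̄ = 140.1000 / 16 = 8.7562
LCL = X̄ − 3·M̄R̄/d₂ = 176.8588 − 3 × 8.7562 / 1.128 = 153.5709

153.57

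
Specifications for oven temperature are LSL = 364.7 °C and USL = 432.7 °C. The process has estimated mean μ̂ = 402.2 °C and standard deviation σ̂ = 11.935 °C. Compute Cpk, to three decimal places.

Cpu = (USL − μ̂) / (3σ̂) = (432.7 − 402.2) / (3 × 11.935) = 0.8518; Cpl = (μ̂ − LSL) / (3σ̂) = (402.2 − 364.7) / (3 × 11.935) = 1.0473; Cpk = min(Cpu, Cpl) = 0.8518

0.852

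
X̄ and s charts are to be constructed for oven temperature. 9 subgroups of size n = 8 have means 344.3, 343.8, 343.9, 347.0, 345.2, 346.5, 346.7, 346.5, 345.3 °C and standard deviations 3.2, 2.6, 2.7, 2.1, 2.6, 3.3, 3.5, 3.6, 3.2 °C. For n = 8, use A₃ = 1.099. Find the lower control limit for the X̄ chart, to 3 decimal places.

342.194

X̄̄ = (344.3 + 343.8 + 343.9 + 347.0 + 345.2 + 346.5 + 346.7 + 346.5 + 345.3) / 9 = 345.4667
s̄ = (3.2 + 2.6 + 2.7 + 2.1 + 2.6 + 3.3 + 3.5 + 3.6 + 3.2) / 9 = 2.9778
LCL = X̄̄ − A₃·s̄ = 345.4667 − 1.099 × 2.9778 = 342.1941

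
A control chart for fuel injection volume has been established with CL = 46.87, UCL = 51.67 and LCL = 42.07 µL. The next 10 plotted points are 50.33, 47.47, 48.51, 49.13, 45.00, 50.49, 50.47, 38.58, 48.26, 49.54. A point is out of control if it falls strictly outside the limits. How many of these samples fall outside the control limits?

1

Compare each point to [42.07, 51.67]: sample 8 = 38.58 < LCL.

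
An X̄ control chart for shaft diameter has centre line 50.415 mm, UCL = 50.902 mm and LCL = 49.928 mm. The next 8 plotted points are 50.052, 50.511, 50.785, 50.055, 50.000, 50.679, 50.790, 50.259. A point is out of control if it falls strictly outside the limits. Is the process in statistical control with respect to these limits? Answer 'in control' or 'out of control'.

All 8 points lie within [49.928, 50.902].

in control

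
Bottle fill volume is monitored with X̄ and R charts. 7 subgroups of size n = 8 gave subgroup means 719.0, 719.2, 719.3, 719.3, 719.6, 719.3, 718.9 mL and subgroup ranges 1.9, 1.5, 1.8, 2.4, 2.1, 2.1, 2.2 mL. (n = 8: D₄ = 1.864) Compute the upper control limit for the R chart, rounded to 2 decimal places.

R̄ = (1.9 + 1.5 + 1.8 + 2.4 + 2.1 + 2.1 + 2.2) / 7 = 14.0000 / 7 = 2.0000
UCL_R = D₄·R̄ = 1.864 × 2.0000 = 3.7280

3.73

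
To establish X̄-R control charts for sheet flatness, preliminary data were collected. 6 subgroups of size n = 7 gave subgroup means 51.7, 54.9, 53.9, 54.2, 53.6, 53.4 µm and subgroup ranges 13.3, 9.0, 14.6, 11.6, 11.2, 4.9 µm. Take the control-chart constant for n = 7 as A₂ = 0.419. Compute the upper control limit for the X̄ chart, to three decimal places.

58.128

X̄̄ = (51.7 + 54.9 + 53.9 + 54.2 + 53.6 + 53.4) / 6 = 321.7000 / 6 = 53.6167
R̄ = (13.3 + 9.0 + 14.6 + 11.6 + 11.2 + 4.9) / 6 = 64.6000 / 6 = 10.7667
UCL = X̄̄ + A₂·R̄ = 53.6167 + 0.419 × 10.7667 = 58.1279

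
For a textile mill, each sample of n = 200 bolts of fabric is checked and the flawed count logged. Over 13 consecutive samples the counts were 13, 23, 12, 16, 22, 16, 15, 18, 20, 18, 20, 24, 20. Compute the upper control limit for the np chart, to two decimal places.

p̄ = Σdᵢ / (k·n) = 237 / (13 × 200) = 0.09115
UCL = np̄ + 3·√(np̄(1−p̄)) = 18.2308 + 3 × √(18.2308×0.90885) = 18.2308 + 3 × 4.0705 = 30.4423

30.44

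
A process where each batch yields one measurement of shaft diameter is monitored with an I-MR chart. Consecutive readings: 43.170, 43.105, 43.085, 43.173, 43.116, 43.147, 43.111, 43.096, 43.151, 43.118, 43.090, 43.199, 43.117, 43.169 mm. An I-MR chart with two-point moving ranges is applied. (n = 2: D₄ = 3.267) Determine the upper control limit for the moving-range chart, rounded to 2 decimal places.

0.17

Moving ranges: 0.065, 0.020, 0.088, 0.057, 0.031, 0.036, 0.015, 0.055, 0.033, 0.028, 0.109, 0.082, 0.052; M̄R̄ = 0.6710 / 13 = 0.0516
UCL_MR = D₄·M̄R̄ = 3.267 × 0.0516 = 0.1686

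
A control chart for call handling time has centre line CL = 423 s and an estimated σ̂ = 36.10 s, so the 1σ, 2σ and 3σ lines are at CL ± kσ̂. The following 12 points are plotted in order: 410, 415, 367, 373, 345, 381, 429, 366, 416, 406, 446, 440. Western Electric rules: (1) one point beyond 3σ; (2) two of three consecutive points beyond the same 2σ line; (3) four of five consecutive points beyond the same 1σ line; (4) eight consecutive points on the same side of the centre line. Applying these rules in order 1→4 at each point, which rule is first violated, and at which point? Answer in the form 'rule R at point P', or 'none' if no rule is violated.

Zone of each point (C = within 1σ̂, B = 1σ̂–2σ̂, A = 2σ̂–3σ̂, * = beyond 3σ̂; sign = side of CL): 1:-C, 2:-C, 3:-B, 4:-B, 5:-A, 6:-B, 7:+C, 8:-B, 9:-C, 10:-C, 11:+C, 12:+C
Rule 3 (four of five consecutive points beyond the same 1σ limit) is satisfied at point 6.

rule 3 at point 6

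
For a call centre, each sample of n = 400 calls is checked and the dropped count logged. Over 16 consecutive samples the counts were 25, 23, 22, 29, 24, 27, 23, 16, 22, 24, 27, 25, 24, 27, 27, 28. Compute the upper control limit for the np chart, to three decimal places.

p̄ = Σdᵢ / (k·n) = 393 / (16 × 400) = 0.06141
UCL = np̄ + 3·√(np̄(1−p̄)) = 24.5625 + 3 × √(24.5625×0.93859) = 24.5625 + 3 × 4.8015 = 38.9669

38.967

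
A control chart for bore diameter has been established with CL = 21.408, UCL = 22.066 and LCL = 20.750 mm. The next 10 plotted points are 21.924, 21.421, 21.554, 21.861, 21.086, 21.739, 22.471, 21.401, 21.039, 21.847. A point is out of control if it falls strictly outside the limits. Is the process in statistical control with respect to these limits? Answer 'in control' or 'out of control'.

out of control

Compare each point to [20.750, 22.066]: sample 7 = 22.471 > UCL.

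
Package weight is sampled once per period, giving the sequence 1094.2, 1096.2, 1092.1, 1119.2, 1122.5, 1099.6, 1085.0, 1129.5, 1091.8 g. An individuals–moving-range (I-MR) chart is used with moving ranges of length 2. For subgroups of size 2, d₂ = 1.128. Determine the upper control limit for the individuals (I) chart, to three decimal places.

X̄ = (1094.2 + 1096.2 + 1092.1 + 1119.2 + 1122.5 + 1099.6 + 1085.0 + 1129.5 + 1091.8) / 9 = 1103.3444
Moving ranges: 2.0, 4.1, 27.1, 3.3, 22.9, 14.6, 44.5, 37.7; M̄R̄ = 156.2000 / 8 = 19.5250
UCL = X̄ + 3·M̄R̄/d₂ = 1103.3444 + 3 × 19.5250 / 1.128 = 1155.2726

1155.273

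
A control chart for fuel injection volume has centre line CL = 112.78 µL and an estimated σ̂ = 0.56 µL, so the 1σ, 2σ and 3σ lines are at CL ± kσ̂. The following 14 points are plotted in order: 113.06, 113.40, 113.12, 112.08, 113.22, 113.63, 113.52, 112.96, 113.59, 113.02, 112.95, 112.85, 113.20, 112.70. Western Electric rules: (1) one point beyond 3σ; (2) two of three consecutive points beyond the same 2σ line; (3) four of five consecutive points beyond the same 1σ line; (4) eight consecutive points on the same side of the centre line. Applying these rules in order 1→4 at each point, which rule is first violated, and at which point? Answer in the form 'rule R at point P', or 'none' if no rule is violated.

Zone of each point (C = within 1σ̂, B = 1σ̂–2σ̂, A = 2σ̂–3σ̂, * = beyond 3σ̂; sign = side of CL): 1:+C, 2:+B, 3:+C, 4:-B, 5:+C, 6:+B, 7:+B, 8:+C, 9:+B, 10:+C, 11:+C, 12:+C, 13:+C, 14:-C
Rule 4 (eight consecutive points on the same side of the centre line) is satisfied at point 12.

rule 4 at point 12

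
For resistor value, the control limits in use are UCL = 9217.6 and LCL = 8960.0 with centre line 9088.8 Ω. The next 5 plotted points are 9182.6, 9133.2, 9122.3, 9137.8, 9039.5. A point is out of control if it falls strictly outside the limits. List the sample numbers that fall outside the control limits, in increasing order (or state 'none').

none

All 5 points lie within [8960.0, 9217.6].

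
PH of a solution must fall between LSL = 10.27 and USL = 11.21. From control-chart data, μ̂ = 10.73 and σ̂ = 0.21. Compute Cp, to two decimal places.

0.75

Cp = (USL − LSL) / (6σ̂) = (11.21 − 10.27) / (6 × 0.21) = 0.9400 / 1.2600 = 0.7460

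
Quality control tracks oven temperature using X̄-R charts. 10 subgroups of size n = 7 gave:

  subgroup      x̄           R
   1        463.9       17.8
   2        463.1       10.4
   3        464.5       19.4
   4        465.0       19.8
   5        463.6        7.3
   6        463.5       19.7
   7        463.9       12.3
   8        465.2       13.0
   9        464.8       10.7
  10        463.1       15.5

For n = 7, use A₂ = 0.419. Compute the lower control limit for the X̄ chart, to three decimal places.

X̄̄ = (463.9 + 463.1 + 464.5 + 465.0 + 463.6 + 463.5 + 463.9 + 465.2 + 464.8 + 463.1) / 10 = 4640.6000 / 10 = 464.0600
R̄ = (17.8 + 10.4 + 19.4 + 19.8 + 7.3 + 19.7 + 12.3 + 13.0 + 10.7 + 15.5) / 10 = 145.9000 / 10 = 14.5900
LCL = X̄̄ − A₂·R̄ = 464.0600 − 0.419 × 14.5900 = 457.9468

457.947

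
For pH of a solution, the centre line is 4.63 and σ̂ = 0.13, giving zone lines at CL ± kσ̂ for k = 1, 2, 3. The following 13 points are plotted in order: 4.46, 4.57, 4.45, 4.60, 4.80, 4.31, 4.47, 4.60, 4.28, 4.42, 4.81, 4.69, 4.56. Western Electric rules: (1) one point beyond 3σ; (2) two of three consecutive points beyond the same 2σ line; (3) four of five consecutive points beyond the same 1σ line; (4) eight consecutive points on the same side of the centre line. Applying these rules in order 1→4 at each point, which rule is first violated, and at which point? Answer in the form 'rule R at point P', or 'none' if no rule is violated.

Zone of each point (C = within 1σ̂, B = 1σ̂–2σ̂, A = 2σ̂–3σ̂, * = beyond 3σ̂; sign = side of CL): 1:-B, 2:-C, 3:-B, 4:-C, 5:+B, 6:-A, 7:-B, 8:-C, 9:-A, 10:-B, 11:+B, 12:+C, 13:-C
Rule 3 (four of five consecutive points beyond the same 1σ limit) is satisfied at point 10.

rule 3 at point 10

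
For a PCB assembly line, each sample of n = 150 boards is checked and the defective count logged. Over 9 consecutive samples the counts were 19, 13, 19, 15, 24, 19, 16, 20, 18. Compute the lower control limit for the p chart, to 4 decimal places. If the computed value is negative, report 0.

p̄ = Σdᵢ / (k·n) = 163 / (9 × 150) = 0.12074
LCL = p̄ − 3·√(p̄(1−p̄)/n) = 0.12074 − 3 × 0.02660 = 0.04093

0.0409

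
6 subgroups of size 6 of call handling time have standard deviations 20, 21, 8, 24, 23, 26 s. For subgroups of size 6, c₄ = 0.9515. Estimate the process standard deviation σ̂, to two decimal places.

s̄ = (20 + 21 + 8 + 24 + 23 + 26) / 6 = 20.3333
σ̂ = s̄ / c₄ = 20.3333 / 0.9515 = 21.3698

21.37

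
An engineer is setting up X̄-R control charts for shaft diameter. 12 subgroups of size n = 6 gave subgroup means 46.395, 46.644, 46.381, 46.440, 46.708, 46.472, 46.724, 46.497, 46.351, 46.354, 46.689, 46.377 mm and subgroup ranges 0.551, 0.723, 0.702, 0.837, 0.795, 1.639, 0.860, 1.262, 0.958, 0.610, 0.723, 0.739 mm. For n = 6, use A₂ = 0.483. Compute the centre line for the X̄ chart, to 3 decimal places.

X̄̄ = (46.395 + 46.644 + 46.381 + 46.440 + 46.708 + 46.472 + 46.724 + 46.497 + 46.351 + 46.354 + 46.689 + 46.377) / 12 = 558.0320 / 12 = 46.5027
CL = X̄̄ = 46.5027

46.503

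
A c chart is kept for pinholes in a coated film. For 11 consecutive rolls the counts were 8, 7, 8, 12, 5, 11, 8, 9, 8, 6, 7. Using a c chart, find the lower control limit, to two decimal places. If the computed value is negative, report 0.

0.00

c̄ = (8 + 7 + 8 + 12 + 5 + 11 + 8 + 9 + 8 + 6 + 7) / 11 = 89 / 11 = 8.0909
LCL = c̄ − 3√c̄ = 8.0909 − 3 × 2.8445 = -0.4424 → 0 (cannot be negative)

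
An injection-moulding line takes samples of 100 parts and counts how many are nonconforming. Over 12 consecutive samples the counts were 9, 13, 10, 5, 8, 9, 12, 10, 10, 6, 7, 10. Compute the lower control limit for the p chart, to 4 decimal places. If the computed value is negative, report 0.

p̄ = Σdᵢ / (k·n) = 109 / (12 × 100) = 0.09083
LCL = p̄ − 3·√(p̄(1−p̄)/n) = 0.09083 − 3 × 0.02874 = 0.00462

0.0046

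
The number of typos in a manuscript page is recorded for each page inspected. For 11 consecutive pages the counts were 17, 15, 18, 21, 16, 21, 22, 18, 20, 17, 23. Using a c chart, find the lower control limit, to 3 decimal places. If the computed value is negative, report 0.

c̄ = (17 + 15 + 18 + 21 + 16 + 21 + 22 + 18 + 20 + 17 + 23) / 11 = 208 / 11 = 18.9091
LCL = c̄ − 3√c̄ = 18.9091 − 3 × 4.3485 = 5.8637

5.864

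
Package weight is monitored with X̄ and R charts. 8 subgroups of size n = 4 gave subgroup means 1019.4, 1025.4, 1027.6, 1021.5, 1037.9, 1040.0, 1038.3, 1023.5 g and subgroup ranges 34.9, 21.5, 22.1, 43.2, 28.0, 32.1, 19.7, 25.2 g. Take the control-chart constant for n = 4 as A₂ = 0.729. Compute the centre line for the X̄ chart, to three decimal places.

1029.200

X̄̄ = (1019.4 + 1025.4 + 1027.6 + 1021.5 + 1037.9 + 1040.0 + 1038.3 + 1023.5) / 8 = 8233.6000 / 8 = 1029.2000
CL = X̄̄ = 1029.2000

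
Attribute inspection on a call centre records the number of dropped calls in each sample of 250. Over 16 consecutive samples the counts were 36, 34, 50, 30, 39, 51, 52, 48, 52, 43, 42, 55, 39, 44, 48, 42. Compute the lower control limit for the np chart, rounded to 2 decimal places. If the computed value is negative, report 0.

25.99

p̄ = Σdᵢ / (k·n) = 705 / (16 × 250) = 0.17625
LCL = np̄ − 3·√(np̄(1−p̄)) = 44.0625 − 3 × 6.0247 = 25.9885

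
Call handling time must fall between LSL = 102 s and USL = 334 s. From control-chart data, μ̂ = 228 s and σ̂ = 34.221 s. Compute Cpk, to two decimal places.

1.03

Cpu = (USL − μ̂) / (3σ̂) = (334 − 228) / (3 × 34.221) = 1.0325; Cpl = (μ̂ − LSL) / (3σ̂) = (228 − 102) / (3 × 34.221) = 1.2273; Cpk = min(Cpu, Cpl) = 1.0325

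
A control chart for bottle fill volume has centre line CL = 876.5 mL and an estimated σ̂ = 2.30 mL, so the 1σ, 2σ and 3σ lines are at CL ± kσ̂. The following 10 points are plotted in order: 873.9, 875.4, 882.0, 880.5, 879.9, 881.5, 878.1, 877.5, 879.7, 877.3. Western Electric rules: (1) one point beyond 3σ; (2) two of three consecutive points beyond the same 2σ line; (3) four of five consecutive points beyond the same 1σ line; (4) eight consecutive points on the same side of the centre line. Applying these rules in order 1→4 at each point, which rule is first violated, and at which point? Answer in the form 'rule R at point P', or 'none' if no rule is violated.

Zone of each point (C = within 1σ̂, B = 1σ̂–2σ̂, A = 2σ̂–3σ̂, * = beyond 3σ̂; sign = side of CL): 1:-B, 2:-C, 3:+A, 4:+B, 5:+B, 6:+A, 7:+C, 8:+C, 9:+B, 10:+C
Rule 3 (four of five consecutive points beyond the same 1σ limit) is satisfied at point 6.

rule 3 at point 6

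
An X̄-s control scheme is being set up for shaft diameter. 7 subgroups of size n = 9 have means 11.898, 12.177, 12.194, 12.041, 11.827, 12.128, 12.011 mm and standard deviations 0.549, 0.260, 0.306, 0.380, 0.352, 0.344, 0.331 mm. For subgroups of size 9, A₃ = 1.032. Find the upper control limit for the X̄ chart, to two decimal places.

12.41

X̄̄ = (11.898 + 12.177 + 12.194 + 12.041 + 11.827 + 12.128 + 12.011) / 7 = 12.0394
s̄ = (0.549 + 0.260 + 0.306 + 0.380 + 0.352 + 0.344 + 0.331) / 7 = 0.3603
UCL = X̄̄ + A₃·s̄ = 12.0394 + 1.032 × 0.3603 = 12.4112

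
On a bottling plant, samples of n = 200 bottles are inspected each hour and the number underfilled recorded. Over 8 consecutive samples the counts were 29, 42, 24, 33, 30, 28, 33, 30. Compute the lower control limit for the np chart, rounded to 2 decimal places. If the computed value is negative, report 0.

p̄ = Σdᵢ / (k·n) = 249 / (8 × 200) = 0.15563
LCL = np̄ − 3·√(np̄(1−p̄)) = 31.1250 − 3 × 5.1265 = 15.7455

15.75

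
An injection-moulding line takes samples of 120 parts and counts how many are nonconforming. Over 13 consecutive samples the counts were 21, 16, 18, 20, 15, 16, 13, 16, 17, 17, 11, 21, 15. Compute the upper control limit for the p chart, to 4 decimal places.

p̄ = Σdᵢ / (k·n) = 216 / (13 × 120) = 0.13846
UCL = p̄ + 3·√(p̄(1−p̄)/n) = 0.13846 + 3 × √(0.13846×0.86154/120) = 0.13846 + 3 × 0.03153 = 0.23305

0.2330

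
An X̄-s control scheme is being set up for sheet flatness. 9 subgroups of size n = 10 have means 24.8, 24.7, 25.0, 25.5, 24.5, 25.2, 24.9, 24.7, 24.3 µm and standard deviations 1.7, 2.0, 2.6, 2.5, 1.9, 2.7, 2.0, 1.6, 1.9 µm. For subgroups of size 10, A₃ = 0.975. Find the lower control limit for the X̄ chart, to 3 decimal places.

22.797

X̄̄ = (24.8 + 24.7 + 25.0 + 25.5 + 24.5 + 25.2 + 24.9 + 24.7 + 24.3) / 9 = 24.8444
s̄ = (1.7 + 2.0 + 2.6 + 2.5 + 1.9 + 2.7 + 2.0 + 1.6 + 1.9) / 9 = 2.1000
LCL = X̄̄ − A₃·s̄ = 24.8444 − 0.975 × 2.1000 = 22.7969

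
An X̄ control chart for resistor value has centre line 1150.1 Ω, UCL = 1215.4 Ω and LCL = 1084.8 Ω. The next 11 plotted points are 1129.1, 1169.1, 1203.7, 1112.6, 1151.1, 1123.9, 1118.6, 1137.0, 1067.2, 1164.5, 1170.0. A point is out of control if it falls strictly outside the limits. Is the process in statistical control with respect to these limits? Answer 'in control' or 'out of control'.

out of control

Compare each point to [1084.8, 1215.4]: sample 9 = 1067.2 < LCL.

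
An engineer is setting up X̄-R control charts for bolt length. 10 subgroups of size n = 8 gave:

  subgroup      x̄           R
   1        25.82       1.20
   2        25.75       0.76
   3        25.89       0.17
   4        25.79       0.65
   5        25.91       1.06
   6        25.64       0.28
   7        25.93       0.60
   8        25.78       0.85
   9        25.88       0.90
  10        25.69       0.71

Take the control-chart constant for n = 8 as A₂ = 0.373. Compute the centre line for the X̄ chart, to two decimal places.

25.81

X̄̄ = (25.82 + 25.75 + 25.89 + 25.79 + 25.91 + 25.64 + 25.93 + 25.78 + 25.88 + 25.69) / 10 = 258.0800 / 10 = 25.8080
CL = X̄̄ = 25.8080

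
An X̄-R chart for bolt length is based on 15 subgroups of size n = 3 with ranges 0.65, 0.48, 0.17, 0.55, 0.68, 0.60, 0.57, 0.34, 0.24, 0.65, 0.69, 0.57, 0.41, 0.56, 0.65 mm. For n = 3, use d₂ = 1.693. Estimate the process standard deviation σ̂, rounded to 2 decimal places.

0.31

R̄ = (0.65 + 0.48 + 0.17 + 0.55 + 0.68 + 0.60 + 0.57 + 0.34 + 0.24 + 0.65 + 0.69 + 0.57 + 0.41 + 0.56 + 0.65) / 15 = 0.5207
σ̂ = R̄ / d₂ = 0.5207 / 1.693 = 0.3075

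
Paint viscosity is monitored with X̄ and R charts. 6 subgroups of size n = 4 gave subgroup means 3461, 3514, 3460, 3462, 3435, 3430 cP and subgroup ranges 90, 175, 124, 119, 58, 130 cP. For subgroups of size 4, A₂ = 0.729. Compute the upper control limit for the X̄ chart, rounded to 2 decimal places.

X̄̄ = (3461 + 3514 + 3460 + 3462 + 3435 + 3430) / 6 = 20762.0000 / 6 = 3460.3333
R̄ = (90 + 175 + 124 + 119 + 58 + 130) / 6 = 696.0000 / 6 = 116.0000
UCL = X̄̄ + A₂·R̄ = 3460.3333 + 0.729 × 116.0000 = 3544.8973

3544.90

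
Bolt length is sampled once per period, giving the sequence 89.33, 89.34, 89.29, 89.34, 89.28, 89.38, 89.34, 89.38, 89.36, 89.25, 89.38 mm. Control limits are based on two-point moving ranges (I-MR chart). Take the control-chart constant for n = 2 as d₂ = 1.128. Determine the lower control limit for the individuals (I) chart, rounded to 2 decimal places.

X̄ = (89.33 + 89.34 + 89.29 + 89.34 + 89.28 + 89.38 + 89.34 + 89.38 + 89.36 + 89.25 + 89.38) / 11 = 89.3336
Moving ranges: 0.01, 0.05, 0.05, 0.06, 0.10, 0.04, 0.04, 0.02, 0.11, 0.13; M̄R̄ = 0.6100 / 10 = 0.0610
LCL = X̄ − 3·M̄R̄/d₂ = 89.3336 − 3 × 0.0610 / 1.128 = 89.1714

89.17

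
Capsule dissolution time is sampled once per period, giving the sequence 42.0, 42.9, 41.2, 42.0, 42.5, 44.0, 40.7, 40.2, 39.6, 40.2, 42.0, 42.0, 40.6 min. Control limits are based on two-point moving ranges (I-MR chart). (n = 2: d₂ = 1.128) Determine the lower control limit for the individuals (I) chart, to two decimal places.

X̄ = (42.0 + 42.9 + 41.2 + 42.0 + 42.5 + 44.0 + 40.7 + 40.2 + 39.6 + 40.2 + 42.0 + 42.0 + 40.6) / 13 = 41.5308
Moving ranges: 0.9, 1.7, 0.8, 0.5, 1.5, 3.3, 0.5, 0.6, 0.6, 1.8, 0.0, 1.4; M̄R̄ = 13.6000 / 12 = 1.1333
LCL = X̄ − 3·M̄R̄/d₂ = 41.5308 − 3 × 1.1333 / 1.128 = 38.5166

38.52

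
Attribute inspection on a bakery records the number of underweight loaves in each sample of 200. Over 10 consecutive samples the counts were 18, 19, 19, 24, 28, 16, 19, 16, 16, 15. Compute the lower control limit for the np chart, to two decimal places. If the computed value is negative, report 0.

6.56

p̄ = Σdᵢ / (k·n) = 190 / (10 × 200) = 0.09500
LCL = np̄ − 3·√(np̄(1−p̄)) = 19.0000 − 3 × 4.1467 = 6.5599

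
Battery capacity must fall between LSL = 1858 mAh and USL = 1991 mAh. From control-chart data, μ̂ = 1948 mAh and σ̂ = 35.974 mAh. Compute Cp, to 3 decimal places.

Cp = (USL − LSL) / (6σ̂) = (1991 − 1858) / (6 × 35.974) = 133.0000 / 215.8440 = 0.6162

0.616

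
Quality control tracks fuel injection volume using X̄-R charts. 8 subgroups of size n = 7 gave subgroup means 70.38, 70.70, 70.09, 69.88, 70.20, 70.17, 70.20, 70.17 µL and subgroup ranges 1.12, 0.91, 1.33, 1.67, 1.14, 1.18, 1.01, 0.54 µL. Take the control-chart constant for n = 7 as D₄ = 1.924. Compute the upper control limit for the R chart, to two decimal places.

2.14

R̄ = (1.12 + 0.91 + 1.33 + 1.67 + 1.14 + 1.18 + 1.01 + 0.54) / 8 = 8.9000 / 8 = 1.1125
UCL_R = D₄·R̄ = 1.924 × 1.1125 = 2.1404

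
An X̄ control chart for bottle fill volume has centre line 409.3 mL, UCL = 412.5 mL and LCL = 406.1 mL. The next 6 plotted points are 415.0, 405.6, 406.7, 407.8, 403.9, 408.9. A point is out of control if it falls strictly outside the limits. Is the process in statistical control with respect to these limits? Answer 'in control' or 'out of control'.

Compare each point to [406.1, 412.5]: sample 1 = 415.0 > UCL; sample 2 = 405.6 < LCL; sample 5 = 403.9 < LCL.

out of control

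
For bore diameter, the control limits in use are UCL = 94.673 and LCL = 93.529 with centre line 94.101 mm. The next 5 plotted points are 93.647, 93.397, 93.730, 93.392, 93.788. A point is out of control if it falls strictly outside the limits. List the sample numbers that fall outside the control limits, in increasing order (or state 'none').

2, 4

Compare each point to [93.529, 94.673]: sample 2 = 93.397 < LCL; sample 4 = 93.392 < LCL.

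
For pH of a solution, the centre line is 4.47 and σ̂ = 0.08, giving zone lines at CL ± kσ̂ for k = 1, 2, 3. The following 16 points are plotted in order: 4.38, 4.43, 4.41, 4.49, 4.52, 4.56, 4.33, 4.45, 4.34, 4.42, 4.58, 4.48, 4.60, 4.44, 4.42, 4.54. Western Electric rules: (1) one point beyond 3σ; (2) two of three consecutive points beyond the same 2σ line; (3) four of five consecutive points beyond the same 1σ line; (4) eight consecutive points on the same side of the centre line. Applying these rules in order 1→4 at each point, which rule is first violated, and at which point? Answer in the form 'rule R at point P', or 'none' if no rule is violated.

none

Zone of each point (C = within 1σ̂, B = 1σ̂–2σ̂, A = 2σ̂–3σ̂, * = beyond 3σ̂; sign = side of CL): 1:-B, 2:-C, 3:-C, 4:+C, 5:+C, 6:+B, 7:-B, 8:-C, 9:-B, 10:-C, 11:+B, 12:+C, 13:+B, 14:-C, 15:-C, 16:+C
No rule fires across all 16 points.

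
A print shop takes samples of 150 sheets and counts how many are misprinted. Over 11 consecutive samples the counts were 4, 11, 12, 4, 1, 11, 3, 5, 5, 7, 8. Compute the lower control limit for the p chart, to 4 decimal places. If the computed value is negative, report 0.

0.0000

p̄ = Σdᵢ / (k·n) = 71 / (11 × 150) = 0.04303
LCL = p̄ − 3·√(p̄(1−p̄)/n) = 0.04303 − 3 × 0.01657 = -0.00668 → 0 (negative, so LCL = 0)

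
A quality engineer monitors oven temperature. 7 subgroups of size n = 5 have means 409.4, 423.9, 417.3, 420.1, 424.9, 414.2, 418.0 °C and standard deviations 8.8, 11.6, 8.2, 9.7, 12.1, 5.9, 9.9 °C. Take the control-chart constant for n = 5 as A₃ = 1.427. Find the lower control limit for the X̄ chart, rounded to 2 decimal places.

404.76

X̄̄ = (409.4 + 423.9 + 417.3 + 420.1 + 424.9 + 414.2 + 418.0) / 7 = 418.2571
s̄ = (8.8 + 11.6 + 8.2 + 9.7 + 12.1 + 5.9 + 9.9) / 7 = 9.4571
LCL = X̄̄ − A₃·s̄ = 418.2571 − 1.427 × 9.4571 = 404.7618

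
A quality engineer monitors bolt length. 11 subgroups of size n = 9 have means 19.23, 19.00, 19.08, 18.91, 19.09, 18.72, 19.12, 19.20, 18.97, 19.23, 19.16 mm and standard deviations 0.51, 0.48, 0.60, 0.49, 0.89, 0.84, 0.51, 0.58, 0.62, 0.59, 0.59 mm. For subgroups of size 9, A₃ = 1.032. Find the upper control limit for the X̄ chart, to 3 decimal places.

19.693

X̄̄ = (19.23 + 19.00 + 19.08 + 18.91 + 19.09 + 18.72 + 19.12 + 19.20 + 18.97 + 19.23 + 19.16) / 11 = 19.0645
s̄ = (0.51 + 0.48 + 0.60 + 0.49 + 0.89 + 0.84 + 0.51 + 0.58 + 0.62 + 0.59 + 0.59) / 11 = 0.6091
UCL = X̄̄ + A₃·s̄ = 19.0645 + 1.032 × 0.6091 = 19.6931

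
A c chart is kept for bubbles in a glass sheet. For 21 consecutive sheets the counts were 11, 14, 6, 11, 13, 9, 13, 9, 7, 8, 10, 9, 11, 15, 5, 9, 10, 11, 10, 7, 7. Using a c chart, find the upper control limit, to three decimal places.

c̄ = (11 + 14 + 6 + 11 + 13 + 9 + 13 + 9 + 7 + 8 + 10 + 9 + 11 + 15 + 5 + 9 + 10 + 11 + 10 + 7 + 7) / 21 = 205 / 21 = 9.7619
UCL = c̄ + 3√c̄ = 9.7619 + 3 × √9.7619 = 9.7619 + 3 × 3.1244 = 19.1351

19.135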